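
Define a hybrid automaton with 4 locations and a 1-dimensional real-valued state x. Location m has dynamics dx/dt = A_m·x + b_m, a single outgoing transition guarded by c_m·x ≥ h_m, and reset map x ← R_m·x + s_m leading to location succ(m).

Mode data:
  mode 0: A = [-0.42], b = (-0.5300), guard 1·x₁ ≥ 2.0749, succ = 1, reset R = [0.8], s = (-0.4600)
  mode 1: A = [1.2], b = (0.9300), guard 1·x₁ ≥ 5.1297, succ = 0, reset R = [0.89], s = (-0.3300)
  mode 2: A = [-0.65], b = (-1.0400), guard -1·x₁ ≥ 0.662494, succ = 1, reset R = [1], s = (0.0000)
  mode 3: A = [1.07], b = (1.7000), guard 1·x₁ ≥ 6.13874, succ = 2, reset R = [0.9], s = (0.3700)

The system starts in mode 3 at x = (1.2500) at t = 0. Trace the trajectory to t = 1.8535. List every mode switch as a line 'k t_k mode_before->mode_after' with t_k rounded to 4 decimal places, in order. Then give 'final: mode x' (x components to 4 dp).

1 0.9359 3->2
final: 2 2.5279

Mode 3: guard c·x = 6.1387 hit at Δt = 0.9359 (t = 0.9359), x⁻ = (6.1387) → reset → x⁺ = (5.8949), jump to mode 2
Mode 2: flow for 0.9176 to horizon, guard not reached → x = (2.5279)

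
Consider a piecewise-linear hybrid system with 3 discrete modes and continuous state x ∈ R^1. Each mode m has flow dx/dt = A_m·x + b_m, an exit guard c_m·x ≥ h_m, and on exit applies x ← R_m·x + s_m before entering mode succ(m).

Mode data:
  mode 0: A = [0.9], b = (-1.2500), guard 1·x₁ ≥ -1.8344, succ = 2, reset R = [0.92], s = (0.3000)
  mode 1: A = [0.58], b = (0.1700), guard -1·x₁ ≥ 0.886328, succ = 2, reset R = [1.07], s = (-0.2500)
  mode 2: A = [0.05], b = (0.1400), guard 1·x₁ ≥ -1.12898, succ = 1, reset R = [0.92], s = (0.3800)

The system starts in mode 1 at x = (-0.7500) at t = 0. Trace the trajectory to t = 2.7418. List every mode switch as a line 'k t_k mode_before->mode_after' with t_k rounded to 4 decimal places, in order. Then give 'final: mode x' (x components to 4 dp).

Mode 1: guard c·x = 0.8863 hit at Δt = 0.4502 (t = 0.4502), x⁻ = (-0.8863) → reset → x⁺ = (-1.1984), jump to mode 2
Mode 2: guard c·x = -1.1290 hit at Δt = 0.8483 (t = 1.2985), x⁻ = (-1.1290) → reset → x⁺ = (-0.6587), jump to mode 1
Mode 1: guard c·x = 0.8863 hit at Δt = 0.8347 (t = 2.1332), x⁻ = (-0.8863) → reset → x⁺ = (-1.1984), jump to mode 2
Mode 2: flow for 0.6086 to horizon, guard not reached → x = (-1.1489)

1 0.4502 1->2
2 1.2985 2->1
3 2.1332 1->2
final: 2 -1.1489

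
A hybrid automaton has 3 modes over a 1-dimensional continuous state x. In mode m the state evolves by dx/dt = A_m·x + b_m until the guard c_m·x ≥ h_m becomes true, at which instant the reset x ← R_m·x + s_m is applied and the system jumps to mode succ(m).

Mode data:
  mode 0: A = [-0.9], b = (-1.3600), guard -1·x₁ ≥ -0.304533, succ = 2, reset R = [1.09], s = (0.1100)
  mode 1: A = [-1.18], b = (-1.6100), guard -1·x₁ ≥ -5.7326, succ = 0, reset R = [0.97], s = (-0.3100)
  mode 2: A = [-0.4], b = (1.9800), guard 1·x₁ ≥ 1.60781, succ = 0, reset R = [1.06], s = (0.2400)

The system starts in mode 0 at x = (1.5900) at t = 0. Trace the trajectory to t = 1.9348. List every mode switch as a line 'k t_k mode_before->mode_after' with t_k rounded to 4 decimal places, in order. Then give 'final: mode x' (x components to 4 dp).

1 0.5948 0->2
2 1.3429 2->0
final: 0 0.5172

Mode 0: guard c·x = -0.3045 hit at Δt = 0.5948 (t = 0.5948), x⁻ = (0.3045) → reset → x⁺ = (0.4419), jump to mode 2
Mode 2: guard c·x = 1.6078 hit at Δt = 0.7481 (t = 1.3429), x⁻ = (1.6078) → reset → x⁺ = (1.9443), jump to mode 0
Mode 0: flow for 0.5919 to horizon, guard not reached → x = (0.5172)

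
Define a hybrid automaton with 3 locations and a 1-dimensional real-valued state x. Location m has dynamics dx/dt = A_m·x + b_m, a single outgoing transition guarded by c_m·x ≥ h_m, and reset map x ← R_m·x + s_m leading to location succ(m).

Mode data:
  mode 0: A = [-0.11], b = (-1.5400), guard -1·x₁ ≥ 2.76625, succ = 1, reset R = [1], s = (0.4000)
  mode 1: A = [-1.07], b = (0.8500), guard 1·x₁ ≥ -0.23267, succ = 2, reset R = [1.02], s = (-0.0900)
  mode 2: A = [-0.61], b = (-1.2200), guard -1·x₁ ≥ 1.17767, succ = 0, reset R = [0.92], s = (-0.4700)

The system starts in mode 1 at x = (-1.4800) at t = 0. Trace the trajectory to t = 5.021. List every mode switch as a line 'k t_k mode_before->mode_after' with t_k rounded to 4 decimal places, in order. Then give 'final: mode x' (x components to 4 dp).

1 0.7430 1->2
2 1.9070 2->0
3 2.8390 0->1
4 3.8895 1->2
final: 2 -1.1612

Mode 1: guard c·x = -0.2327 hit at Δt = 0.7430 (t = 0.7430), x⁻ = (-0.2327) → reset → x⁺ = (-0.3273), jump to mode 2
Mode 2: guard c·x = 1.1777 hit at Δt = 1.1640 (t = 1.9070), x⁻ = (-1.1777) → reset → x⁺ = (-1.5535), jump to mode 0
Mode 0: guard c·x = 2.7662 hit at Δt = 0.9320 (t = 2.8390), x⁻ = (-2.7662) → reset → x⁺ = (-2.3662), jump to mode 1
Mode 1: guard c·x = -0.2327 hit at Δt = 1.0505 (t = 3.8895), x⁻ = (-0.2327) → reset → x⁺ = (-0.3273), jump to mode 2
Mode 2: flow for 1.1315 to horizon, guard not reached → x = (-1.1612)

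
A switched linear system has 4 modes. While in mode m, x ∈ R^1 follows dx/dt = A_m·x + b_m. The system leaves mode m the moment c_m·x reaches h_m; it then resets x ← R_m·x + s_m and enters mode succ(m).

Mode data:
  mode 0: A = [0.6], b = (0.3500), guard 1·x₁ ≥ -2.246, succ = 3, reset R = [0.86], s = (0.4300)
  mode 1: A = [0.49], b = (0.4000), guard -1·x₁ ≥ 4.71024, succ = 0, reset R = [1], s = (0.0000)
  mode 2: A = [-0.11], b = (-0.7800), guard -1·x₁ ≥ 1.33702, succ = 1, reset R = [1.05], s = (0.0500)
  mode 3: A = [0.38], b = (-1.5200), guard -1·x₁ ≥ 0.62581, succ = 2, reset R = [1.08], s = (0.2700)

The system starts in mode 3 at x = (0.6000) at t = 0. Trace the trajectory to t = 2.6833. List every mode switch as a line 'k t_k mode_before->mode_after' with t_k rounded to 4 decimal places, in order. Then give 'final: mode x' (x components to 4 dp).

1 0.8102 3->2
2 2.1738 2->1
final: 1 -1.5063

Mode 3: guard c·x = 0.6258 hit at Δt = 0.8102 (t = 0.8102), x⁻ = (-0.6258) → reset → x⁺ = (-0.4059), jump to mode 2
Mode 2: guard c·x = 1.3370 hit at Δt = 1.3636 (t = 2.1738), x⁻ = (-1.3370) → reset → x⁺ = (-1.3539), jump to mode 1
Mode 1: flow for 0.5095 to horizon, guard not reached → x = (-1.5063)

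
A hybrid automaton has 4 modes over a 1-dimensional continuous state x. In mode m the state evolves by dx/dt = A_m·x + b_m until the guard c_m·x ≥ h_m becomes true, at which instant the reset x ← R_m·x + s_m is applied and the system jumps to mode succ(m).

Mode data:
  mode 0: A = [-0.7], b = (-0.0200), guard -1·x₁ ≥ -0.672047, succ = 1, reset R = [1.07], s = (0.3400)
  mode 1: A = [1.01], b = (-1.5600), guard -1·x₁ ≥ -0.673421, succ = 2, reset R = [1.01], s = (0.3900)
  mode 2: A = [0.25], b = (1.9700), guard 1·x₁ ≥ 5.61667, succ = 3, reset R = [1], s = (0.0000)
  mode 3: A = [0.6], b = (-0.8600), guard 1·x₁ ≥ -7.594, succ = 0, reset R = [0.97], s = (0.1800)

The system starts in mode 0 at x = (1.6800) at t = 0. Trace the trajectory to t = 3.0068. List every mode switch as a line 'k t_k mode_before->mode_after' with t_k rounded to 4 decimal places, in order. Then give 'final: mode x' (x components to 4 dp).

1 1.2735 0->1
2 1.8524 1->2
final: 2 4.0645

Mode 0: guard c·x = -0.6720 hit at Δt = 1.2735 (t = 1.2735), x⁻ = (0.6720) → reset → x⁺ = (1.0591), jump to mode 1
Mode 1: guard c·x = -0.6734 hit at Δt = 0.5789 (t = 1.8524), x⁻ = (0.6734) → reset → x⁺ = (1.0702), jump to mode 2
Mode 2: flow for 1.1544 to horizon, guard not reached → x = (4.0645)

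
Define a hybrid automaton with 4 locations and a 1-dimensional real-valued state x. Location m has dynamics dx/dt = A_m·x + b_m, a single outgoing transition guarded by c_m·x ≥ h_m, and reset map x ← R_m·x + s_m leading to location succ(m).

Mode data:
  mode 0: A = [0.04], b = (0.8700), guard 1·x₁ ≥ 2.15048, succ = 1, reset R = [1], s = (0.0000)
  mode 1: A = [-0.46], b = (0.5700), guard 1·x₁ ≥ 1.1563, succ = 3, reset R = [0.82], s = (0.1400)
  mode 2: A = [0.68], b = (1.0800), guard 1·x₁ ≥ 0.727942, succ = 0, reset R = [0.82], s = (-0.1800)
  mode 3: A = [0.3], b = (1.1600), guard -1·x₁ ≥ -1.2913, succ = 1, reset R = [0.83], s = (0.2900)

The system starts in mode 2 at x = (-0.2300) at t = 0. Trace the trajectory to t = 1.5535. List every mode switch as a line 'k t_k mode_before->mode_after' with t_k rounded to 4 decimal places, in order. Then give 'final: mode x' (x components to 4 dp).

1 0.7849 2->0
final: 0 1.1090

Mode 2: guard c·x = 0.7279 hit at Δt = 0.7849 (t = 0.7849), x⁻ = (0.7279) → reset → x⁺ = (0.4169), jump to mode 0
Mode 0: flow for 0.7686 to horizon, guard not reached → x = (1.1090)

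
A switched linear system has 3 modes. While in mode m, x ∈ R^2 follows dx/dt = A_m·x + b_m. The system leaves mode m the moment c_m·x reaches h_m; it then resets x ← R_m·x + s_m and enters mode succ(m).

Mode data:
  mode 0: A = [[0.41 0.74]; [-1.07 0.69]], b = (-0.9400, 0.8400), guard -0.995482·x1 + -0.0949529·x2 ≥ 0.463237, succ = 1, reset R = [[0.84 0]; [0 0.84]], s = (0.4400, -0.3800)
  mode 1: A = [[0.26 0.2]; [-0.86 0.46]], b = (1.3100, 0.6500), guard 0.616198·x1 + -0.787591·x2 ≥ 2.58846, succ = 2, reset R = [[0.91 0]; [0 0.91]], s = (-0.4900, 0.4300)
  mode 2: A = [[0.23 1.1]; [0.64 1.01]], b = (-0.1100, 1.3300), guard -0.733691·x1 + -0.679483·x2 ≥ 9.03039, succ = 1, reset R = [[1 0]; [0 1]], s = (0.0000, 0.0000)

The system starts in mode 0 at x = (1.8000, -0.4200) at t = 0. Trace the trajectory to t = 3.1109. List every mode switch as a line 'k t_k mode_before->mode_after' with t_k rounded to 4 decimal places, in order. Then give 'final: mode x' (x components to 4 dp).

1 1.3715 0->1
2 2.0257 1->2
final: 2 -3.4437 -4.4166

Mode 0: guard c·x = 0.4632 hit at Δt = 1.3715 (t = 1.3715), x⁻ = (-0.2752, -1.9936) → reset → x⁺ = (0.2088, -2.0546), jump to mode 1
Mode 1: guard c·x = 2.5885 hit at Δt = 0.6542 (t = 2.0257), x⁻ = (0.8561, -2.6168) → reset → x⁺ = (0.2891, -1.9512), jump to mode 2
Mode 2: flow for 1.0852 to horizon, guard not reached → x = (-3.4437, -4.4166)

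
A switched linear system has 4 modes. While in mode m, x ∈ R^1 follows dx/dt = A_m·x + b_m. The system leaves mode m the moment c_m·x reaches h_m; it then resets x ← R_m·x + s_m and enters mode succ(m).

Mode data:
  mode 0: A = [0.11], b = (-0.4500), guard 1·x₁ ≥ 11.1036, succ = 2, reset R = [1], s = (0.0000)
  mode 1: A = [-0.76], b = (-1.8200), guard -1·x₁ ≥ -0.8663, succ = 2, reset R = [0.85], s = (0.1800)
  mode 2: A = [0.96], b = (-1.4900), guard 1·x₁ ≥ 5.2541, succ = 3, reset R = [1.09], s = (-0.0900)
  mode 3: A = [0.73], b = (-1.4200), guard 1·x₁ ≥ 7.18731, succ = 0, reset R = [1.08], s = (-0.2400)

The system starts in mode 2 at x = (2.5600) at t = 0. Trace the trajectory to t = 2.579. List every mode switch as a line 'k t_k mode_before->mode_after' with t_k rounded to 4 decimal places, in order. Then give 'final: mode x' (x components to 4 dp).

Mode 2: guard c·x = 5.2541 hit at Δt = 1.3552 (t = 1.3552), x⁻ = (5.2541) → reset → x⁺ = (5.6370), jump to mode 3
Mode 3: guard c·x = 7.1873 hit at Δt = 0.4803 (t = 1.8355), x⁻ = (7.1873) → reset → x⁺ = (7.5223), jump to mode 0
Mode 0: flow for 0.7435 to horizon, guard not reached → x = (7.8147)

1 1.3552 2->3
2 1.8355 3->0
final: 0 7.8147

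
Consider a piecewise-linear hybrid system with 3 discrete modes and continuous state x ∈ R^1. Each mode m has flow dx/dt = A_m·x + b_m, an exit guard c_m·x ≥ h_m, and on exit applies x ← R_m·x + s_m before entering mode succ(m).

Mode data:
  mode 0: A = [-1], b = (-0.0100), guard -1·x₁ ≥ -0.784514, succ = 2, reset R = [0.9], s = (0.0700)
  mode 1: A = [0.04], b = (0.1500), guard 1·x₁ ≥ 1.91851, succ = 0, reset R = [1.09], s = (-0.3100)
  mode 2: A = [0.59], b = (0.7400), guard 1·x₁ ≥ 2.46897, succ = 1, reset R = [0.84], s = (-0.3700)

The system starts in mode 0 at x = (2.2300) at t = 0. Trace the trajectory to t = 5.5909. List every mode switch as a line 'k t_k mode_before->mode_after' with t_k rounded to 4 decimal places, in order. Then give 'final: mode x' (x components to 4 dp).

Mode 0: guard c·x = -0.7845 hit at Δt = 1.0365 (t = 1.0365), x⁻ = (0.7845) → reset → x⁺ = (0.7761), jump to mode 2
Mode 2: guard c·x = 2.4690 hit at Δt = 1.0278 (t = 2.0643), x⁻ = (2.4690) → reset → x⁺ = (1.7039), jump to mode 1
Mode 1: guard c·x = 1.9185 hit at Δt = 0.9647 (t = 3.0290), x⁻ = (1.9185) → reset → x⁺ = (1.7812), jump to mode 0
Mode 0: guard c·x = -0.7845 hit at Δt = 0.8129 (t = 3.8419), x⁻ = (0.7845) → reset → x⁺ = (0.7761), jump to mode 2
Mode 2: guard c·x = 2.4690 hit at Δt = 1.0278 (t = 4.8697), x⁻ = (2.4690) → reset → x⁺ = (1.7039), jump to mode 1
Mode 1: flow for 0.7212 to horizon, guard not reached → x = (1.8636)

1 1.0365 0->2
2 2.0643 2->1
3 3.0290 1->0
4 3.8419 0->2
5 4.8697 2->1
final: 1 1.8636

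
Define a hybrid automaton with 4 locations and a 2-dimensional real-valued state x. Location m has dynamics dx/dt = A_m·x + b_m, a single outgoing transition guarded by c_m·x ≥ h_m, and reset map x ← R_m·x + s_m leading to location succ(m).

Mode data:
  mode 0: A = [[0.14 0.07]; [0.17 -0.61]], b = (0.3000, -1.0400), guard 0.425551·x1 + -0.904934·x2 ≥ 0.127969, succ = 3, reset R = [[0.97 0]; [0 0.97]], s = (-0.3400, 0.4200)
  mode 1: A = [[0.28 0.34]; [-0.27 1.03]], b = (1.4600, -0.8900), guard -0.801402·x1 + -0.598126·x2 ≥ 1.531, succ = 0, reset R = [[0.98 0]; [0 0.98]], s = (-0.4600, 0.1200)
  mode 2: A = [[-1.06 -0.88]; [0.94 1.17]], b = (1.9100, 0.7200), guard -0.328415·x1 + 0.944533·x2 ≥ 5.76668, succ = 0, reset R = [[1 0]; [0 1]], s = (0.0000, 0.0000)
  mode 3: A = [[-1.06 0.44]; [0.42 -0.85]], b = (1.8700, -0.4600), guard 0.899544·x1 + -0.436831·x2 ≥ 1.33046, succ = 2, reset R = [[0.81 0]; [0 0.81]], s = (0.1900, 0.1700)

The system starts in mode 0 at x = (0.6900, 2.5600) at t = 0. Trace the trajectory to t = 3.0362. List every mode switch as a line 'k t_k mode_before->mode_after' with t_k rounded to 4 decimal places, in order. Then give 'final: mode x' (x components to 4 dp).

Mode 0: guard c·x = 0.1280 hit at Δt = 1.2084 (t = 1.2084), x⁻ = (1.3428, 0.4900) → reset → x⁺ = (0.9625, 0.8953), jump to mode 3
Mode 3: guard c·x = 1.3305 hit at Δt = 1.1645 (t = 2.3729), x⁻ = (1.6982, 0.4513) → reset → x⁺ = (1.5655, 0.5356), jump to mode 2
Mode 2: flow for 0.6633 to horizon, guard not reached → x = (0.9004, 3.1704)

1 1.2084 0->3
2 2.3729 3->2
final: 2 0.9004 3.1704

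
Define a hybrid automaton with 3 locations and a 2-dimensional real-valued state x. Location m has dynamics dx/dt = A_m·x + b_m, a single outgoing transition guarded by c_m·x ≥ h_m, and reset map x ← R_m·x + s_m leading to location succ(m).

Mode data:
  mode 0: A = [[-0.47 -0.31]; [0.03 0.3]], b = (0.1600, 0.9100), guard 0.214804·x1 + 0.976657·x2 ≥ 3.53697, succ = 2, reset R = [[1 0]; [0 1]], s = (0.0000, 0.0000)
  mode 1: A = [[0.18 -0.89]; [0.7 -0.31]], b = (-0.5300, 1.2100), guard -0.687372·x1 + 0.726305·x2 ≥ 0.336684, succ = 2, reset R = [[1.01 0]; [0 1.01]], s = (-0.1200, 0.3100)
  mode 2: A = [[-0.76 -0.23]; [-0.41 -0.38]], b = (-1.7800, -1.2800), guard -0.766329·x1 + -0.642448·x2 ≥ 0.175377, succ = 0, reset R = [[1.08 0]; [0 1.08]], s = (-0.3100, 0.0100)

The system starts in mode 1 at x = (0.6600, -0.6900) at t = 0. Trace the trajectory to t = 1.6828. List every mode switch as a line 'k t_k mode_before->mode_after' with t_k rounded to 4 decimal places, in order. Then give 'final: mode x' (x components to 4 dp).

1 0.8763 1->2
2 1.2808 2->0
final: 0 -0.7991 0.9061

Mode 1: guard c·x = 0.3367 hit at Δt = 0.8763 (t = 0.8763), x⁻ = (0.2399, 0.6906) → reset → x⁺ = (0.1223, 1.0075), jump to mode 2
Mode 2: guard c·x = 0.1754 hit at Δt = 0.4045 (t = 1.2808), x⁻ = (-0.5847, 0.4244) → reset → x⁺ = (-0.9415, 0.4684), jump to mode 0
Mode 0: flow for 0.4020 to horizon, guard not reached → x = (-0.7991, 0.9061)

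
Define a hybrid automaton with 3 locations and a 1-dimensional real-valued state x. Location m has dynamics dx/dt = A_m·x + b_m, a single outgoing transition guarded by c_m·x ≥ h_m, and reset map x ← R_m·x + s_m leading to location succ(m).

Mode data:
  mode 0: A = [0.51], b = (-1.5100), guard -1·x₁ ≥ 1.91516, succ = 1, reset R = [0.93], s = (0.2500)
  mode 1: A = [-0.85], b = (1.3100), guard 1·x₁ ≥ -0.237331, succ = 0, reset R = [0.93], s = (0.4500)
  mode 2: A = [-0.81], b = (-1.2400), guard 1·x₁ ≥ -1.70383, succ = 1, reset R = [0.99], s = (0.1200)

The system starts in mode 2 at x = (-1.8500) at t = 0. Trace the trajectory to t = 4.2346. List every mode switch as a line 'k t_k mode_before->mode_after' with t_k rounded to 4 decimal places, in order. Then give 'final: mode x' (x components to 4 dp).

Mode 2: guard c·x = -1.7038 hit at Δt = 0.7562 (t = 0.7562), x⁻ = (-1.7038) → reset → x⁺ = (-1.5668), jump to mode 1
Mode 1: guard c·x = -0.2373 hit at Δt = 0.6567 (t = 1.4129), x⁻ = (-0.2373) → reset → x⁺ = (0.2293), jump to mode 0
Mode 0: guard c·x = 1.9152 hit at Δt = 1.1362 (t = 2.5491), x⁻ = (-1.9152) → reset → x⁺ = (-1.5311), jump to mode 1
Mode 1: guard c·x = -0.2373 hit at Δt = 0.6431 (t = 3.1922), x⁻ = (-0.2373) → reset → x⁺ = (0.2293), jump to mode 0
Mode 0: flow for 1.0424 to horizon, guard not reached → x = (-1.6874)

1 0.7562 2->1
2 1.4129 1->0
3 2.5491 0->1
4 3.1922 1->0
final: 0 -1.6874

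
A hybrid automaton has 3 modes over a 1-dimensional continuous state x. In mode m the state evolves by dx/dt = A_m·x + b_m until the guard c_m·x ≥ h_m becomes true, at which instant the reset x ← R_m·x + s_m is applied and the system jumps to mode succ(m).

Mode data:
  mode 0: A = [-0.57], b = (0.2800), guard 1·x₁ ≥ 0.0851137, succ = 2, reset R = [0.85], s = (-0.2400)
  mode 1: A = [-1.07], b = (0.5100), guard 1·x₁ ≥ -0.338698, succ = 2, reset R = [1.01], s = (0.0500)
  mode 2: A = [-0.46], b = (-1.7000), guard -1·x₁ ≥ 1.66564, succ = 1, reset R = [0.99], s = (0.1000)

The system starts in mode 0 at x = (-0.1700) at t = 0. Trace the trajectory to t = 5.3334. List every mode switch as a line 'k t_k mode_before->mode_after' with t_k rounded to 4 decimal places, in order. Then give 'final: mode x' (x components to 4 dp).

Mode 0: guard c·x = 0.0851 hit at Δt = 0.8552 (t = 0.8552), x⁻ = (0.0851) → reset → x⁺ = (-0.1677), jump to mode 2
Mode 2: guard c·x = 1.6656 hit at Δt = 1.2015 (t = 2.0567), x⁻ = (-1.6656) → reset → x⁺ = (-1.5490), jump to mode 1
Mode 1: guard c·x = -0.3387 hit at Δt = 0.8505 (t = 2.9072), x⁻ = (-0.3387) → reset → x⁺ = (-0.2921), jump to mode 2
Mode 2: guard c·x = 1.6656 hit at Δt = 1.1234 (t = 4.0306), x⁻ = (-1.6656) → reset → x⁺ = (-1.5490), jump to mode 1
Mode 1: guard c·x = -0.3387 hit at Δt = 0.8505 (t = 4.8811), x⁻ = (-0.3387) → reset → x⁺ = (-0.2921), jump to mode 2
Mode 2: flow for 0.4523 to horizon, guard not reached → x = (-0.9314)

1 0.8552 0->2
2 2.0567 2->1
3 2.9072 1->2
4 4.0306 2->1
5 4.8811 1->2
final: 2 -0.9314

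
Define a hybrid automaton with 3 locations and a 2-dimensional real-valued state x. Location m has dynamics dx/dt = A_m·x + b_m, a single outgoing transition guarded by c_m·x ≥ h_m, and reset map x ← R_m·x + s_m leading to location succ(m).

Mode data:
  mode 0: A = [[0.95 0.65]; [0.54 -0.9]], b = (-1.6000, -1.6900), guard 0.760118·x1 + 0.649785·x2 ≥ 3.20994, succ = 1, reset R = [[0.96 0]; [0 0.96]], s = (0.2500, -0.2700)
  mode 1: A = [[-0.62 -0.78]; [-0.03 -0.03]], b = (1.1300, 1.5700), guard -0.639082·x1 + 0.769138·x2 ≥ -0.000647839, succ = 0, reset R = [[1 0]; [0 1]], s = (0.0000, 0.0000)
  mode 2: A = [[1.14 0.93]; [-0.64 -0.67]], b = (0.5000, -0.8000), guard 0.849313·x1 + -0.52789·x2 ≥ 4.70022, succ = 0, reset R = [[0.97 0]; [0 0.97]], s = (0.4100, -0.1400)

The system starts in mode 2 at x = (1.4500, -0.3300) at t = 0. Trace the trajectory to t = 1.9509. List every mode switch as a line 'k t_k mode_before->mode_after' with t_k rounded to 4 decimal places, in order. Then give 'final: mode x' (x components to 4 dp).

Mode 2: guard c·x = 4.7002 hit at Δt = 1.1231 (t = 1.1231), x⁻ = (4.1514, -2.2247) → reset → x⁺ = (4.4369, -2.2979), jump to mode 0
Mode 0: guard c·x = 3.2099 hit at Δt = 0.4463 (t = 1.5694), x⁻ = (5.2513, -1.2030) → reset → x⁺ = (5.2913, -1.4249), jump to mode 1
Mode 1: flow for 0.3815 to horizon, guard not reached → x = (4.8619, -0.8710)

1 1.1231 2->0
2 1.5694 0->1
final: 1 4.8619 -0.8710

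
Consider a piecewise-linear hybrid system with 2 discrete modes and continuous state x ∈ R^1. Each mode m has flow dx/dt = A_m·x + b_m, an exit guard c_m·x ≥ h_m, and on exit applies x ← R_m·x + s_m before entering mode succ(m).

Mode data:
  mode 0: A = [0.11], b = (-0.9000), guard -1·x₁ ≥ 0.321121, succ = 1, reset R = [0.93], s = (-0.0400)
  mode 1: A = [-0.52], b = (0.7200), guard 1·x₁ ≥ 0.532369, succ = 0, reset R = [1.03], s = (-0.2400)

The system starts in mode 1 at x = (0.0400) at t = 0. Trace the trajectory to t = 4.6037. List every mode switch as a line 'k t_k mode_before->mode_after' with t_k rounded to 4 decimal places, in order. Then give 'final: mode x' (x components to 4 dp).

Mode 1: guard c·x = 0.5324 hit at Δt = 0.8769 (t = 0.8769), x⁻ = (0.5324) → reset → x⁺ = (0.3083), jump to mode 0
Mode 0: guard c·x = 0.3211 hit at Δt = 0.6992 (t = 1.5761), x⁻ = (-0.3211) → reset → x⁺ = (-0.3386), jump to mode 1
Mode 1: guard c·x = 0.5324 hit at Δt = 1.3540 (t = 2.9301), x⁻ = (0.5324) → reset → x⁺ = (0.3083), jump to mode 0
Mode 0: guard c·x = 0.3211 hit at Δt = 0.6992 (t = 3.6293), x⁻ = (-0.3211) → reset → x⁺ = (-0.3386), jump to mode 1
Mode 1: flow for 0.9744 to horizon, guard not reached → x = (0.3464)

1 0.8769 1->0
2 1.5761 0->1
3 2.9301 1->0
4 3.6293 0->1
final: 1 0.3464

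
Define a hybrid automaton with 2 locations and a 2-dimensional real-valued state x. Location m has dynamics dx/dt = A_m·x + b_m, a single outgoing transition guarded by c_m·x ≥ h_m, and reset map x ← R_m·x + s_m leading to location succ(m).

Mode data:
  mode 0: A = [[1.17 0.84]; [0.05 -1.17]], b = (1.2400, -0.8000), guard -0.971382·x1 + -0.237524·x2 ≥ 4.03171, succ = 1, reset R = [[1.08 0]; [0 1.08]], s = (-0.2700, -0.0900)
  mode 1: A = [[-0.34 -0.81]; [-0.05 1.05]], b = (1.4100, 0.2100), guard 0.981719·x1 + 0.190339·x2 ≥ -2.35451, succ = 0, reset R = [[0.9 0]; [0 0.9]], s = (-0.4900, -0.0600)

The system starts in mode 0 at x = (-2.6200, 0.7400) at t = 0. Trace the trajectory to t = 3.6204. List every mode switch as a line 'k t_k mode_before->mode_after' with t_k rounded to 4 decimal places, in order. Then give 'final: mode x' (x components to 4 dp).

1 0.6493 0->1
2 1.5213 1->0
3 2.0288 0->1
4 2.8204 1->0
5 3.2917 0->1
final: 1 -3.4074 -1.0429

Mode 0: guard c·x = 4.0317 hit at Δt = 0.6493 (t = 0.6493), x⁻ = (-4.1276, -0.0936) → reset → x⁺ = (-4.7278, -0.1911), jump to mode 1
Mode 1: guard c·x = -2.3545 hit at Δt = 0.8720 (t = 1.5213), x⁻ = (-2.4147, 0.0844) → reset → x⁺ = (-2.6632, 0.0159), jump to mode 0
Mode 0: guard c·x = 4.0317 hit at Δt = 0.5075 (t = 2.0288), x⁻ = (-4.0621, -0.3615) → reset → x⁺ = (-4.6571, -0.4804), jump to mode 1
Mode 1: guard c·x = -2.3545 hit at Δt = 0.7916 (t = 2.8204), x⁻ = (-2.2777, -0.6225) → reset → x⁺ = (-2.5399, -0.6203), jump to mode 0
Mode 0: guard c·x = 4.0317 hit at Δt = 0.4713 (t = 3.2917), x⁻ = (-3.9778, -0.7062) → reset → x⁺ = (-4.5660, -0.8527), jump to mode 1
Mode 1: flow for 0.3287 to horizon, guard not reached → x = (-3.4074, -1.0429)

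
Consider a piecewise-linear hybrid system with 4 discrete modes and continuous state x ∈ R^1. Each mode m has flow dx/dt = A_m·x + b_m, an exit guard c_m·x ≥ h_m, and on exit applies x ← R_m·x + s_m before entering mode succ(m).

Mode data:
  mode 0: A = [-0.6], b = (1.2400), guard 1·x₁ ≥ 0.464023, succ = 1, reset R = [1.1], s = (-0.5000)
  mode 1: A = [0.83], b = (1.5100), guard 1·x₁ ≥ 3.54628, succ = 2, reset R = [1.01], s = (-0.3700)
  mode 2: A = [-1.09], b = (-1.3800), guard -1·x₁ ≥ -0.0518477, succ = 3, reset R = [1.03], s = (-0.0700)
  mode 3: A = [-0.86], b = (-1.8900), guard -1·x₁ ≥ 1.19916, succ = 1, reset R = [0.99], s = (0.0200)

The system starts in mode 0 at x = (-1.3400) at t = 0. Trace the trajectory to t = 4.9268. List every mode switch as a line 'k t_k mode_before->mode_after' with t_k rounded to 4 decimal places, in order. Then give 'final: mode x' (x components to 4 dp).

Mode 0: guard c·x = 0.4640 hit at Δt = 1.2568 (t = 1.2568), x⁻ = (0.4640) → reset → x⁺ = (0.0104), jump to mode 1
Mode 1: guard c·x = 3.5463 hit at Δt = 1.2962 (t = 2.5530), x⁻ = (3.5463) → reset → x⁺ = (3.2117), jump to mode 2
Mode 2: guard c·x = -0.0518 hit at Δt = 1.1221 (t = 3.6751), x⁻ = (0.0518) → reset → x⁺ = (-0.0166), jump to mode 3
Mode 3: guard c·x = 1.1992 hit at Δt = 0.9085 (t = 4.5836), x⁻ = (-1.1992) → reset → x⁺ = (-1.1672), jump to mode 1
Mode 1: flow for 0.3432 to horizon, guard not reached → x = (-0.9522)

1 1.2568 0->1
2 2.5530 1->2
3 3.6751 2->3
4 4.5836 3->1
final: 1 -0.9522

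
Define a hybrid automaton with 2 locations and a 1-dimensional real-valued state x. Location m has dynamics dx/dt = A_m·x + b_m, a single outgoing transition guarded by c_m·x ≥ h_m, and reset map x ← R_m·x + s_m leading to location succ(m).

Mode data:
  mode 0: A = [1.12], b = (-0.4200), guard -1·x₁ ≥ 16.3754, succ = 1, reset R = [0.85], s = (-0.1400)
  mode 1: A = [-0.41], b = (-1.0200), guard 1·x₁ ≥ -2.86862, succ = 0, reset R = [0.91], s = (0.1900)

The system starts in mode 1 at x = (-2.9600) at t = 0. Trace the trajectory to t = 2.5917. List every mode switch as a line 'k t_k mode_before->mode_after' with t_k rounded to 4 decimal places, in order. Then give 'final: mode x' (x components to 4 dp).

Mode 1: guard c·x = -2.8686 hit at Δt = 0.5246 (t = 0.5246), x⁻ = (-2.8686) → reset → x⁺ = (-2.4204), jump to mode 0
Mode 0: guard c·x = 16.3754 hit at Δt = 1.5986 (t = 2.1232), x⁻ = (-16.3754) → reset → x⁺ = (-14.0591), jump to mode 1
Mode 1: flow for 0.4685 to horizon, guard not reached → x = (-12.0368)

1 0.5246 1->0
2 2.1232 0->1
final: 1 -12.0368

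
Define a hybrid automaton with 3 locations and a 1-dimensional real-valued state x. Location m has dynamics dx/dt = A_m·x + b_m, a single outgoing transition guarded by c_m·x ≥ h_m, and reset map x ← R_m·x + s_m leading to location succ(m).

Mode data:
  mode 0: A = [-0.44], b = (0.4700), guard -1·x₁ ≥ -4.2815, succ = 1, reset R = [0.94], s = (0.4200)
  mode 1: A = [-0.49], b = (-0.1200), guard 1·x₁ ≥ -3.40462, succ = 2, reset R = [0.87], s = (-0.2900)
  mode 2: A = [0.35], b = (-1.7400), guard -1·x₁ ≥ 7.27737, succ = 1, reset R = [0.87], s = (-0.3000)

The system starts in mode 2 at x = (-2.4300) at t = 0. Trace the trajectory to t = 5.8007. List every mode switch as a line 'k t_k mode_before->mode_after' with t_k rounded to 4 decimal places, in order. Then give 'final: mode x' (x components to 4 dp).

1 1.4393 2->1
2 2.8754 1->2
3 4.0138 2->1
4 5.4499 1->2
final: 2 -4.3263

Mode 2: guard c·x = 7.2774 hit at Δt = 1.4393 (t = 1.4393), x⁻ = (-7.2774) → reset → x⁺ = (-6.6313), jump to mode 1
Mode 1: guard c·x = -3.4046 hit at Δt = 1.4361 (t = 2.8754), x⁻ = (-3.4046) → reset → x⁺ = (-3.2520), jump to mode 2
Mode 2: guard c·x = 7.2774 hit at Δt = 1.1384 (t = 4.0138), x⁻ = (-7.2774) → reset → x⁺ = (-6.6313), jump to mode 1
Mode 1: guard c·x = -3.4046 hit at Δt = 1.4361 (t = 5.4499), x⁻ = (-3.4046) → reset → x⁺ = (-3.2520), jump to mode 2
Mode 2: flow for 0.3508 to horizon, guard not reached → x = (-4.3263)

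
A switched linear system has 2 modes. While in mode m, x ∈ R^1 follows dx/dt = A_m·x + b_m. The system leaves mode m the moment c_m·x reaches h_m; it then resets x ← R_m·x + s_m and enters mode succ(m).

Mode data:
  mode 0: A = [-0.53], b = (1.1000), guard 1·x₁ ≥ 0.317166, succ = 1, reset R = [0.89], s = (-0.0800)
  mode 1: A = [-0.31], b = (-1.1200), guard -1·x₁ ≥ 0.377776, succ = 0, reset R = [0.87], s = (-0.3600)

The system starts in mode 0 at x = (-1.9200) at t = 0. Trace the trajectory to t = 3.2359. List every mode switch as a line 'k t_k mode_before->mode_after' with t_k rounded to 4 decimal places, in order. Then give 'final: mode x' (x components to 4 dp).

Mode 0: guard c·x = 0.3172 hit at Δt = 1.5487 (t = 1.5487), x⁻ = (0.3172) → reset → x⁺ = (0.2023), jump to mode 1
Mode 1: guard c·x = 0.3778 hit at Δt = 0.5320 (t = 2.0807), x⁻ = (-0.3778) → reset → x⁺ = (-0.6887), jump to mode 0
Mode 0: guard c·x = 0.3172 hit at Δt = 0.8535 (t = 2.9342), x⁻ = (0.3172) → reset → x⁺ = (0.2023), jump to mode 1
Mode 1: flow for 0.3017 to horizon, guard not reached → x = (-0.1383)

1 1.5487 0->1
2 2.0807 1->0
3 2.9342 0->1
final: 1 -0.1383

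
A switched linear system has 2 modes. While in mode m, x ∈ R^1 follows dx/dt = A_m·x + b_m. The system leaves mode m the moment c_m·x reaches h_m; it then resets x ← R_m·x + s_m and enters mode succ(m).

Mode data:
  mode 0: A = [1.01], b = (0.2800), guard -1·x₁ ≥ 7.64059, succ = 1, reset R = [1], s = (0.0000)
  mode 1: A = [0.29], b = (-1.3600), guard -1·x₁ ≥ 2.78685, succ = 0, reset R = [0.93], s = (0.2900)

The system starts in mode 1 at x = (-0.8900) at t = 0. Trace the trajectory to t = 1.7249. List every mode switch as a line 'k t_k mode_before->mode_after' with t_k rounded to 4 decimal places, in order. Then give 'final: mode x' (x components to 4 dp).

1 1.0091 1->0
final: 0 -4.4488

Mode 1: guard c·x = 2.7868 hit at Δt = 1.0091 (t = 1.0091), x⁻ = (-2.7869) → reset → x⁺ = (-2.3018), jump to mode 0
Mode 0: flow for 0.7158 to horizon, guard not reached → x = (-4.4488)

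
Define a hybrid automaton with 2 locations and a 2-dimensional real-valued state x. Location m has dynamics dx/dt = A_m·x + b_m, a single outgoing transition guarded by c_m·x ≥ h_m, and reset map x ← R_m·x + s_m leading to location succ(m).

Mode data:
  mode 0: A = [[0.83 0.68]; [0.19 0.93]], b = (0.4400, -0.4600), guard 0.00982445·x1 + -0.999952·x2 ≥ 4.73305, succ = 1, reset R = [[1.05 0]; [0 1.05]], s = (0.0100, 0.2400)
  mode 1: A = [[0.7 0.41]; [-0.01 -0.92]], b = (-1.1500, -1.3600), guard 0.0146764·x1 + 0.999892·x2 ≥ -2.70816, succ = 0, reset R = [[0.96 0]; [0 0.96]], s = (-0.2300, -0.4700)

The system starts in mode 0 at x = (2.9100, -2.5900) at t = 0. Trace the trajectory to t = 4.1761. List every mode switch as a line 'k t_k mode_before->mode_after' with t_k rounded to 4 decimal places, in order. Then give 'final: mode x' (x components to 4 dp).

Mode 0: guard c·x = 4.7331 hit at Δt = 0.6708 (t = 0.6708), x⁻ = (3.3702, -4.7002) → reset → x⁺ = (3.5487, -4.6952), jump to mode 1
Mode 1: guard c·x = -2.7082 hit at Δt = 1.0221 (t = 1.6929), x⁻ = (3.2814, -2.7566) → reset → x⁺ = (2.9202, -3.1164), jump to mode 0
Mode 0: guard c·x = 4.7331 hit at Δt = 0.4574 (t = 2.1503), x⁻ = (3.0739, -4.7031) → reset → x⁺ = (3.2376, -4.6982), jump to mode 1
Mode 1: guard c·x = -2.7082 hit at Δt = 1.0286 (t = 3.1789), x⁻ = (2.6419, -2.7472) → reset → x⁺ = (2.3062, -3.1073), jump to mode 0
Mode 0: guard c·x = 4.7331 hit at Δt = 0.4446 (t = 3.6235), x⁻ = (2.1809, -4.7118) → reset → x⁺ = (2.3000, -4.7074), jump to mode 1
Mode 1: flow for 0.5526 to horizon, guard not reached → x = (1.4884, -3.4285)

1 0.6708 0->1
2 1.6929 1->0
3 2.1503 0->1
4 3.1789 1->0
5 3.6235 0->1
final: 1 1.4884 -3.4285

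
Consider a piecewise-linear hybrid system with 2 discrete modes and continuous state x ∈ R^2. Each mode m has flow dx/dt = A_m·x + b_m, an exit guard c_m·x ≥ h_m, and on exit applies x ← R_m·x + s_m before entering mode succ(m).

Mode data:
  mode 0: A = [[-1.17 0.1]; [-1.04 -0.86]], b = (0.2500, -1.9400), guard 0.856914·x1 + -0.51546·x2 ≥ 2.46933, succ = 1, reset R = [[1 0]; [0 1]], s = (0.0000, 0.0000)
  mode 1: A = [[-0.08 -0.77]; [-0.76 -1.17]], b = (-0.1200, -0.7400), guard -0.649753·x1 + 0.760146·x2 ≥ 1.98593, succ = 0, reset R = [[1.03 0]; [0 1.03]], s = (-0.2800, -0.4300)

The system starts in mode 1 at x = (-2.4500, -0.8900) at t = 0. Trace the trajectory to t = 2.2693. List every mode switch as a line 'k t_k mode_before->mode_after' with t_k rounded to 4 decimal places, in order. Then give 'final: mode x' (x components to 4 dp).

1 1.5168 1->0
final: 0 -1.0080 -0.0399

Mode 1: guard c·x = 1.9859 hit at Δt = 1.5168 (t = 1.5168), x⁻ = (-2.3976, 0.5632) → reset → x⁺ = (-2.7495, 0.1500), jump to mode 0
Mode 0: flow for 0.7525 to horizon, guard not reached → x = (-1.0080, -0.0399)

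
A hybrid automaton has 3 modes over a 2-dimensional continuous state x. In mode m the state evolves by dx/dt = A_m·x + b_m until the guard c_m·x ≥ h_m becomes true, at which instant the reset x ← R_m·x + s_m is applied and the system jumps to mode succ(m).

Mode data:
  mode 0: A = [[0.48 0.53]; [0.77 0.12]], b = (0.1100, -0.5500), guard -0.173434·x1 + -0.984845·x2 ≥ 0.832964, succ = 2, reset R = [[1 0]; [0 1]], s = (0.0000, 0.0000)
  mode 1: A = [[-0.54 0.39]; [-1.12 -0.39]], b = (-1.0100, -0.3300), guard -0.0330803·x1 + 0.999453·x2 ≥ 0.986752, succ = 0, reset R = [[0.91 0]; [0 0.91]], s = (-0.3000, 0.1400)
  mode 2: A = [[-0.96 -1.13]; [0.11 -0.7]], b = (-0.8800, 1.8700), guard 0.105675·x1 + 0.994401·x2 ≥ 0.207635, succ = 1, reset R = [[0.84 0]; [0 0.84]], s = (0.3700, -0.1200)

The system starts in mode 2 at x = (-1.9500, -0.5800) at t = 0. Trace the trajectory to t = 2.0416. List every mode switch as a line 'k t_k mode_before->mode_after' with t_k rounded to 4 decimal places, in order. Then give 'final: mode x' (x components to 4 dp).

Mode 2: guard c·x = 0.2076 hit at Δt = 0.5453 (t = 0.5453), x⁻ = (-1.5115, 0.3694) → reset → x⁺ = (-0.8997, 0.1903), jump to mode 1
Mode 1: guard c·x = 0.9868 hit at Δt = 1.1830 (t = 1.7283), x⁻ = (-1.1488, 0.9493) → reset → x⁺ = (-1.3454, 1.0038), jump to mode 0
Mode 0: flow for 0.3133 to horizon, guard not reached → x = (-1.3875, 0.5325)

1 0.5453 2->1
2 1.7283 1->0
final: 0 -1.3875 0.5325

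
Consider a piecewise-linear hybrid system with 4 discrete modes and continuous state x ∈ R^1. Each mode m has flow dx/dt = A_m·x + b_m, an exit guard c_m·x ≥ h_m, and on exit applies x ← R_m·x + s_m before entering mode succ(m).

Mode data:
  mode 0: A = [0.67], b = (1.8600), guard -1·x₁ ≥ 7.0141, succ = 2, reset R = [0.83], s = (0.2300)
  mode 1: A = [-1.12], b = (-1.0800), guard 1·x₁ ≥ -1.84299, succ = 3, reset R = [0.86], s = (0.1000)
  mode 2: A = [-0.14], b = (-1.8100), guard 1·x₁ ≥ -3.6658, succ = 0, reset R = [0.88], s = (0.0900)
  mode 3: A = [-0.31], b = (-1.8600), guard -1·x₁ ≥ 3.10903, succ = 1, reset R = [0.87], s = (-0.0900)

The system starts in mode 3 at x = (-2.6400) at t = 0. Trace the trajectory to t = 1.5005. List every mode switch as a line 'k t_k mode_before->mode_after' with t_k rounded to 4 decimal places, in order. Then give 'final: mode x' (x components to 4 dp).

Mode 3: guard c·x = 3.1090 hit at Δt = 0.4850 (t = 0.4850), x⁻ = (-3.1090) → reset → x⁺ = (-2.7949), jump to mode 1
Mode 1: guard c·x = -1.8430 hit at Δt = 0.6553 (t = 1.1403), x⁻ = (-1.8430) → reset → x⁺ = (-1.4850), jump to mode 3
Mode 3: flow for 0.3602 to horizon, guard not reached → x = (-1.9620)

1 0.4850 3->1
2 1.1403 1->3
final: 3 -1.9620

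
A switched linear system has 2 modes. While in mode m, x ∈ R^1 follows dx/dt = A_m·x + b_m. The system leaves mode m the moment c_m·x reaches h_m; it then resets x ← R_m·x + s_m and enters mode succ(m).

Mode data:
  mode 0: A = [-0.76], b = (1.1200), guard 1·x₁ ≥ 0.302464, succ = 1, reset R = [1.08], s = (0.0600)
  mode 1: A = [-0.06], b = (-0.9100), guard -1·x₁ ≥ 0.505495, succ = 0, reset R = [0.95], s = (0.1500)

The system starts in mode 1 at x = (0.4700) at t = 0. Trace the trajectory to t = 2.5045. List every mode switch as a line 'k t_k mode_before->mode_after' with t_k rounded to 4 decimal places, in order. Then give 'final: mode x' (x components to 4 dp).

1 1.0736 1->0
2 1.6419 0->1
final: 1 -0.3978

Mode 1: guard c·x = 0.5055 hit at Δt = 1.0736 (t = 1.0736), x⁻ = (-0.5055) → reset → x⁺ = (-0.3302), jump to mode 0
Mode 0: guard c·x = 0.3025 hit at Δt = 0.5683 (t = 1.6419), x⁻ = (0.3025) → reset → x⁺ = (0.3867), jump to mode 1
Mode 1: flow for 0.8626 to horizon, guard not reached → x = (-0.3978)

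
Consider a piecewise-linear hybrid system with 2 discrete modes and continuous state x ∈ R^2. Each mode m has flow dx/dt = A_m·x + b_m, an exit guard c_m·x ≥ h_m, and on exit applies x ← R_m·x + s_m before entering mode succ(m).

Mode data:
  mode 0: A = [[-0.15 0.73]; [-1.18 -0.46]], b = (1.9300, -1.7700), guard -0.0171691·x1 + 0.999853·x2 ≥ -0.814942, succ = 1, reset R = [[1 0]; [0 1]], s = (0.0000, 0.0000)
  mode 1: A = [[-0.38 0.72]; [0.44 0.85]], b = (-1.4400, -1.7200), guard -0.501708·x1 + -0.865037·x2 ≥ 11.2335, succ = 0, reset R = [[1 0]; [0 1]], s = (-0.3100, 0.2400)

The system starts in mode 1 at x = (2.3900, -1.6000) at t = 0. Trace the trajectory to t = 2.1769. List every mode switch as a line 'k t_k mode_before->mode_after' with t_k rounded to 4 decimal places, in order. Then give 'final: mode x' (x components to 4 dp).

1 1.4609 1->0
final: 0 -6.4400 -4.1491

Mode 1: guard c·x = 11.2335 hit at Δt = 1.4609 (t = 1.4609), x⁻ = (-4.4212, -10.4219) → reset → x⁺ = (-4.7312, -10.1819), jump to mode 0
Mode 0: flow for 0.7160 to horizon, guard not reached → x = (-6.4400, -4.1491)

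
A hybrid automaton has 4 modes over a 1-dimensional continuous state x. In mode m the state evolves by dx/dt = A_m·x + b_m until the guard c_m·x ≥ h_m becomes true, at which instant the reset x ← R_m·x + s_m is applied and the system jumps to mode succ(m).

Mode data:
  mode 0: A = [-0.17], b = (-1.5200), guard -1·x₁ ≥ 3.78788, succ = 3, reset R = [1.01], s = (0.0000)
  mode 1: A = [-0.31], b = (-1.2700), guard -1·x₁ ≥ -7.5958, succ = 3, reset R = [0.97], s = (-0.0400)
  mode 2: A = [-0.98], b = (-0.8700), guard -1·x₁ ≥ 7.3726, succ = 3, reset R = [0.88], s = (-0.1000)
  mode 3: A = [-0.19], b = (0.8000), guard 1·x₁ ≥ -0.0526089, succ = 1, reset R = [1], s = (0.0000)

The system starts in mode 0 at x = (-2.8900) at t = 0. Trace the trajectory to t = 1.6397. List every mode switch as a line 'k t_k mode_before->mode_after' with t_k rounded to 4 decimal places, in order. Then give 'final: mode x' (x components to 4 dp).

Mode 0: guard c·x = 3.7879 hit at Δt = 0.9448 (t = 0.9448), x⁻ = (-3.7879) → reset → x⁺ = (-3.8258), jump to mode 3
Mode 3: flow for 0.6949 to horizon, guard not reached → x = (-2.8318)

1 0.9448 0->3
final: 3 -2.8318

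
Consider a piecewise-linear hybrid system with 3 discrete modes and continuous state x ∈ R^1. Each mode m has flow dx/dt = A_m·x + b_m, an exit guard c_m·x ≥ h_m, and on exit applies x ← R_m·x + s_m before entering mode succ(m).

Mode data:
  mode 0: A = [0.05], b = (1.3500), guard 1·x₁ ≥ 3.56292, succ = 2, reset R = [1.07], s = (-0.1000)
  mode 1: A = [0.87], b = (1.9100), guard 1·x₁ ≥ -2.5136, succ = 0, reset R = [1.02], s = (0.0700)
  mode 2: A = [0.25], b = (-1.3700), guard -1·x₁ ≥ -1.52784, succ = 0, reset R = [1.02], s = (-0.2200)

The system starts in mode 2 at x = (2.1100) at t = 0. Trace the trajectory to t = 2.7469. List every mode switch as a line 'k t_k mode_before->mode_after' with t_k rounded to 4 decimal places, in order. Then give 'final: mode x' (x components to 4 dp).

Mode 2: guard c·x = -1.5278 hit at Δt = 0.6374 (t = 0.6374), x⁻ = (1.5278) → reset → x⁺ = (1.3384), jump to mode 0
Mode 0: guard c·x = 3.5629 hit at Δt = 1.5114 (t = 2.1488), x⁻ = (3.5629) → reset → x⁺ = (3.7123), jump to mode 2
Mode 2: flow for 0.5981 to horizon, guard not reached → x = (3.4272)

1 0.6374 2->0
2 2.1488 0->2
final: 2 3.4272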